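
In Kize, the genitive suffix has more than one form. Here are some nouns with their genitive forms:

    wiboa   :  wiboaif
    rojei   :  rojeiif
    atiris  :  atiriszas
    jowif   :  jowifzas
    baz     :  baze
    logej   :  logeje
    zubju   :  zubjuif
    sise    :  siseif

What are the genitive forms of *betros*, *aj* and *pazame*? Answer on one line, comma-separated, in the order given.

betroszas, aje, pazameif

The suffix is conditioned by the final sound: -zas when the stem ends in a voiceless consonant (*atiris*, *jowif*); -e when the stem ends in a voiced consonant (*baz*, *logej*); -if when the stem ends in a vowel (*wiboa*, *rojei*, *zubju*, *sise*).
*betros* — final sound /s/ (a voiceless consonant) → -zas → *betroszas*.
*aj* — final sound /j/ (a voiced consonant) → -e → *aje*.
*pazame*: final sound = /e/, a vowel → -if → *pazameif*.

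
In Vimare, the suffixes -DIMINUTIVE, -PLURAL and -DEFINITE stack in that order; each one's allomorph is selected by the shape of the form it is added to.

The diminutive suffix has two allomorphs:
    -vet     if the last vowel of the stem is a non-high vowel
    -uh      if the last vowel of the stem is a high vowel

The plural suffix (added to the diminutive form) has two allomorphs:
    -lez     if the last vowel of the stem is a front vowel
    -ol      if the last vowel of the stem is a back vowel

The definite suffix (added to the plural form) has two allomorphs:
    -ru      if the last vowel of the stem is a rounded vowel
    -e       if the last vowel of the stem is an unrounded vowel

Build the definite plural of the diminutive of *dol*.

Since the last vowel of *dol* is /o/ (a non-high vowel), it takes -vet, giving *dolvet*.
The diminutive form *dolvet* — last vowel /e/ (a front vowel) → -lez → *dolvetlez*.
The plural form *dolvetlez*: last vowel = /e/, an unrounded vowel → -e → *dolvetleze*.

dolvetleze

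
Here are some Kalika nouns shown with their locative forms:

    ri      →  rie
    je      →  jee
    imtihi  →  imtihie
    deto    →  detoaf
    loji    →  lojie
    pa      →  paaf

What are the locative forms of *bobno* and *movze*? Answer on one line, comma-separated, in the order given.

The suffix is conditioned by the last vowel: -e when the last vowel of the stem is a front vowel (*ri*, *je*, *imtihi*, *loji*); -af when the last vowel of the stem is a back vowel (*deto*, *pa*).
The last vowel of *bobno* is /o/, which is a back vowel, so the suffix is -af, giving *bobnoaf*.
Since the last vowel of *movze* is /e/ (a front vowel), it takes -e, giving *movzee*.

bobnoaf, movzee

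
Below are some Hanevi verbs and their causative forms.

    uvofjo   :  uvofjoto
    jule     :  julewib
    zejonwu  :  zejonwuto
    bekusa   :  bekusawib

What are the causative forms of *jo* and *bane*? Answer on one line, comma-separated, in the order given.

joto, banewib

The suffix is conditioned by the last vowel: -to when the last vowel of the stem is a rounded vowel (*uvofjo*, *zejonwu*); -wib when the last vowel of the stem is an unrounded vowel (*jule*, *bekusa*).
*jo* — last vowel /o/ (a rounded vowel) → -to → *joto*.
The last vowel of *bane* is /e/, which is an unrounded vowel, so the suffix is -wib, giving *banewib*.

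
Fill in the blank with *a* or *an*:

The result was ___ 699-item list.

The indefinite article is chosen by the initial *sound* of the following word, not its spelling.
The number *699* is spoken "six hundred …", beginning with /sɪks/ — a consonant sound.
So the article is *a*: The result was a 699-item list.

a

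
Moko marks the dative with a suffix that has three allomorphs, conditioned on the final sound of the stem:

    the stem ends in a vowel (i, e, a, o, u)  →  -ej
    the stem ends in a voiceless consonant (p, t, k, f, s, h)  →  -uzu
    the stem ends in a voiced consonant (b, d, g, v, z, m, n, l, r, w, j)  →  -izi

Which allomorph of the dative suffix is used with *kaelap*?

Since the final sound of *kaelap* is /p/ (a voiceless consonant), it takes -uzu.

-uzu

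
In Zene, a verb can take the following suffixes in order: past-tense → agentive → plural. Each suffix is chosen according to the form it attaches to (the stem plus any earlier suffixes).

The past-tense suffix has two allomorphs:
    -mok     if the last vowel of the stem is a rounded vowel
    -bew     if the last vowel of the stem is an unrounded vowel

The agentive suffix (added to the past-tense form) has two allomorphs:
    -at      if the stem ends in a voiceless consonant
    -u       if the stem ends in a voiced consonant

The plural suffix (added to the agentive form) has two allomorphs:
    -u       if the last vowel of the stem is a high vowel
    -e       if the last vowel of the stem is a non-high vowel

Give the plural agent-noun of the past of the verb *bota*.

botabewuu

*bota* — last vowel /a/ (an unrounded vowel) → -bew → *botabew*.
The past-tense form *botabew*: final consonant = /w/, voiced → -u → *botabewu*.
The agentive form *botabewu*: last vowel = /u/, a high vowel → -u → *botabewuu*.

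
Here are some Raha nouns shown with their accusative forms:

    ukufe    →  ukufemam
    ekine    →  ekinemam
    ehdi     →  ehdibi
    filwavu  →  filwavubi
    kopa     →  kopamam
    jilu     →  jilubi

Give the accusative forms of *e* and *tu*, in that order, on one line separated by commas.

emam, tubi

The suffix is conditioned by the last vowel: -bi when the last vowel of the stem is a high vowel (*ehdi*, *filwavu*, *jilu*); -mam when the last vowel of the stem is a non-high vowel (*ukufe*, *ekine*, *kopa*).
Since the last vowel of *e* is /e/ (a non-high vowel), it takes -mam, giving *emam*.
*tu*: last vowel = /u/, a high vowel → -bi → *tubi*.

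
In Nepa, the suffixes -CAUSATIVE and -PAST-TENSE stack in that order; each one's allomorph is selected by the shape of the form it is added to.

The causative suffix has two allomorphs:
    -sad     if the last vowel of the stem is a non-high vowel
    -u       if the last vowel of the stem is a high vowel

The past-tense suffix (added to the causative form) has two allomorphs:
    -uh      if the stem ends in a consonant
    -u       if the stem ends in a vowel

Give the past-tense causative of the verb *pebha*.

The last vowel of *pebha* is /a/, which is a non-high vowel, so the causative suffix is -sad, giving *pebhasad*.
The causative form *pebhasad* — final sound /d/ (a consonant) → -uh → *pebhasaduh*.

pebhasaduh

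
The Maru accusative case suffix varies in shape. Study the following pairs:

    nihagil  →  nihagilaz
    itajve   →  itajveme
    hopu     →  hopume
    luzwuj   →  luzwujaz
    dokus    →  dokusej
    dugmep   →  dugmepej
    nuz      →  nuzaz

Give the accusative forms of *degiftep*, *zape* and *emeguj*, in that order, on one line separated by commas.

degiftepej, zapeme, emegujaz

The suffix is conditioned by the final sound: -ej when the stem ends in a voiceless consonant (*dokus*, *dugmep*); -az when the stem ends in a voiced consonant (*nihagil*, *luzwuj*, *nuz*); -me when the stem ends in a vowel (*itajve*, *hopu*).
*degiftep* — final sound /p/ (a voiceless consonant) → -ej → *degiftepej*.
Since the final sound of *zape* is /e/ (a vowel), it takes -me, giving *zapeme*.
Since the final sound of *emeguj* is /j/ (a voiced consonant), it takes -az, giving *emegujaz*.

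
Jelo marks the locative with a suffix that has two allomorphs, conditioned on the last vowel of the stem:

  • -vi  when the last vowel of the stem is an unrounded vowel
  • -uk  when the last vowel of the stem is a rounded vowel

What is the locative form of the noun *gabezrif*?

gabezrifvi

*gabezrif*: last vowel = /i/, an unrounded vowel → -vi → *gabezrifvi*.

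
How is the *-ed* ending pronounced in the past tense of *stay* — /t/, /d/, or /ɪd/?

The stem *stay* ends in a voiced sound other than /d/.
The -ed suffix is realized as /ɪd/ after /t, d/; as /t/ after other voiceless consonants; and as /d/ after other voiced sounds.
So -ed on *stay* is pronounced /d/.

/d/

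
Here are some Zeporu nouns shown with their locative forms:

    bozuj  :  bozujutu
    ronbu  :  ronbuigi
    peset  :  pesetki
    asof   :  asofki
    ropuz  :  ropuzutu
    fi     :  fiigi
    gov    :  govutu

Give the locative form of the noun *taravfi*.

Looking at the final sound of each stem: -ki when the stem ends in a voiceless consonant (*peset*, *asof*); -utu when the stem ends in a voiced consonant (*bozuj*, *ropuz*, *gov*); -igi when the stem ends in a vowel (*ronbu*, *fi*).
*taravfi*: final sound = /i/, a vowel → -igi → *taravfiigi*.

taravfiigi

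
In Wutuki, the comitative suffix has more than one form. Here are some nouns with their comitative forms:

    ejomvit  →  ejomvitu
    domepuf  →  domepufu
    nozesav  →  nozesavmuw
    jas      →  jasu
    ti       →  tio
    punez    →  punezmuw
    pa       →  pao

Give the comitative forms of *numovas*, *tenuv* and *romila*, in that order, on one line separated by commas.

The suffix is conditioned by the final sound: -u when the stem ends in a voiceless consonant (*ejomvit*, *domepuf*, *jas*); -muw when the stem ends in a voiced consonant (*nozesav*, *punez*); -o when the stem ends in a vowel (*ti*, *pa*).
*numovas* — final sound /s/ (a voiceless consonant) → -u → *numovasu*.
*tenuv*: final sound = /v/, a voiced consonant → -muw → *tenuvmuw*.
*romila* — final sound /a/ (a vowel) → -o → *romilao*.

numovasu, tenuvmuw, romilao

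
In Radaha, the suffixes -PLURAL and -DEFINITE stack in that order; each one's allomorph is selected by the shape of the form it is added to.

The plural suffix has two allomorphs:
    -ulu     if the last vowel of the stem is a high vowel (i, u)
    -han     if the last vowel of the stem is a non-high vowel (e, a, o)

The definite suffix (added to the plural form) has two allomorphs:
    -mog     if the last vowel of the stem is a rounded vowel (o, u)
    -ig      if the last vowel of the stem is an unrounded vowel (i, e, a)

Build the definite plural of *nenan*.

nenanhanig

*nenan*: last vowel = /a/, a non-high vowel → -han → *nenanhan*.
Since the last vowel of the plural form *nenanhan* is /a/ (an unrounded vowel), it takes -ig, giving *nenanhanig*.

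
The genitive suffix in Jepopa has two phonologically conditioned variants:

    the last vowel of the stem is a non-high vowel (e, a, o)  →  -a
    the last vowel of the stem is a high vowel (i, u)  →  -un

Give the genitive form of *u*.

*u*: last vowel = /u/, a high vowel → -un → *uun*.

uun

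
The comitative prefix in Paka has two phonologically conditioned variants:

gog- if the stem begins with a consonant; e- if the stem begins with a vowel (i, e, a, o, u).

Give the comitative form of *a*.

ea

*a*: first sound = /a/, a vowel → e- → *ea*.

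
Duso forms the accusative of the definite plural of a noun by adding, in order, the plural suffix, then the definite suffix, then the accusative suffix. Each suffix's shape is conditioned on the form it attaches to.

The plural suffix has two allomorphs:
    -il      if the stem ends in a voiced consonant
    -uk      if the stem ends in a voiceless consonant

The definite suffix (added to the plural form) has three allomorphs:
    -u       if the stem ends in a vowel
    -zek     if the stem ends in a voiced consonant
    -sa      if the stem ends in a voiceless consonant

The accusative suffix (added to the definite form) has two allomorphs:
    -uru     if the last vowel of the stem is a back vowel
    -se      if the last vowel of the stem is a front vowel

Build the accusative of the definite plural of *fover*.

foverilzekse

Since the final consonant of *fover* is /r/ (voiced), it takes -il, giving *foveril*.
The plural form *foveril*: final sound = /l/, a voiced consonant → -zek → *foverilzek*.
The definite form *foverilzek* — last vowel /e/ (a front vowel) → -se → *foverilzekse*.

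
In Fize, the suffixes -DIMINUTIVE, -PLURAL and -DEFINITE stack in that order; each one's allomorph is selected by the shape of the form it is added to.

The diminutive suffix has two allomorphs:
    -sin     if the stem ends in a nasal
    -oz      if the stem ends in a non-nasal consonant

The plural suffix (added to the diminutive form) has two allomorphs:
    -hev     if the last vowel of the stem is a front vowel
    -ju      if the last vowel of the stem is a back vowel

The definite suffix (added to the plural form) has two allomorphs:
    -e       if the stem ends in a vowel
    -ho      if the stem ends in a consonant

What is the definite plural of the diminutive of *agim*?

agimsinhevho

Since the final consonant of *agim* is /m/ (a nasal), it takes -sin, giving *agimsin*.
The diminutive form *agimsin* — last vowel /i/ (a front vowel) → -hev → *agimsinhev*.
Since the final sound of the plural form *agimsinhev* is /v/ (a consonant), it takes -ho, giving *agimsinhevho*.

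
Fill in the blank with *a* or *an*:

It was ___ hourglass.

The indefinite article is chosen by the initial *sound* of the following word, not its spelling.
*hourglass* begins with the sound /aʊ/ (silent h) — a vowel sound.
So the article is *an*: It was an hourglass.

an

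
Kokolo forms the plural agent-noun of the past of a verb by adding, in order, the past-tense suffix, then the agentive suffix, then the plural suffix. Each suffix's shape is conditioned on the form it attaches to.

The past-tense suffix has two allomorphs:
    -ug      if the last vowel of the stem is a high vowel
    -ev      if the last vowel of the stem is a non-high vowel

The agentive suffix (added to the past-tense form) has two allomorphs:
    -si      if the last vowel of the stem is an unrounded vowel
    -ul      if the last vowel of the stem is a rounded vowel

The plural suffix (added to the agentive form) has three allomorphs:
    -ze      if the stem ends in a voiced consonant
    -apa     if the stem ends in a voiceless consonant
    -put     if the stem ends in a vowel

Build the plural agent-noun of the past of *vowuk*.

*vowuk*: last vowel = /u/, a high vowel → -ug → *vowukug*.
The past-tense form *vowukug*: last vowel = /u/, a rounded vowel → -ul → *vowukugul*.
Since the final sound of the agentive form *vowukugul* is /l/ (a voiced consonant), it takes -ze, giving *vowukugulze*.

vowukugulze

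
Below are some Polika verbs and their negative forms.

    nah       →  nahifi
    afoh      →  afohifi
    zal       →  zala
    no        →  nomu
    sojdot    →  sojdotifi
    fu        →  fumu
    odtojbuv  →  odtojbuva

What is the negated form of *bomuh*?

bomuhifi

The alternation tracks the final sound of the stem — -ifi when the stem ends in a voiceless consonant (*nah*, *afoh*, *sojdot*); -a when the stem ends in a voiced consonant (*zal*, *odtojbuv*); -mu when the stem ends in a vowel (*no*, *fu*).
Since the final sound of *bomuh* is /h/ (a voiceless consonant), it takes -ifi, giving *bomuhifi*.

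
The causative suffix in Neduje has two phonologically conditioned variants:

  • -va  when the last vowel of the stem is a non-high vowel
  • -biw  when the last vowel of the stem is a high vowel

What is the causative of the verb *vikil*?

vikilbiw

*vikil*: last vowel = /i/, a high vowel → -biw → *vikilbiw*.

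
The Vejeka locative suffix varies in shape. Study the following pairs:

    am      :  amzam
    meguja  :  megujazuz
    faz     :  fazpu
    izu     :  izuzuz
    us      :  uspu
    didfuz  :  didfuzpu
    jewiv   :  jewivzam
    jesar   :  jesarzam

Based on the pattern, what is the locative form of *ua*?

The suffix is conditioned by the final sound: -pu when the stem ends in a sibilant (*faz*, *us*, *didfuz*); -zam when the stem ends in a non-sibilant consonant (*am*, *jewiv*, *jesar*); -zuz when the stem ends in a vowel (*meguja*, *izu*).
The final sound of *ua* is /a/, which is a vowel, so the suffix is -zuz, giving *uazuz*.

uazuz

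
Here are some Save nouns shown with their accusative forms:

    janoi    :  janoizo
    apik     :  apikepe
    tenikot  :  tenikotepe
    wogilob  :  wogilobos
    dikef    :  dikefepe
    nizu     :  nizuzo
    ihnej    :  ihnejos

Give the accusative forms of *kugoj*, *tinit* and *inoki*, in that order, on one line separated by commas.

kugojos, tinitepe, inokizo

The alternation tracks the final sound of the stem — -epe when the stem ends in a voiceless consonant (*apik*, *tenikot*, *dikef*); -os when the stem ends in a voiced consonant (*wogilob*, *ihnej*); -zo when the stem ends in a vowel (*janoi*, *nizu*).
*kugoj* — final sound /j/ (a voiced consonant) → -os → *kugojos*.
*tinit* — final sound /t/ (a voiceless consonant) → -epe → *tinitepe*.
Since the final sound of *inoki* is /i/ (a vowel), it takes -zo, giving *inokizo*.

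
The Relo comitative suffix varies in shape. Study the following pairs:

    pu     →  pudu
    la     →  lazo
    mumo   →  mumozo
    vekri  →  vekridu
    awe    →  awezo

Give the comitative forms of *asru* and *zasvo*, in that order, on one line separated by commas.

asrudu, zasvozo

The suffix is conditioned by the last vowel: -du when the last vowel of the stem is a high vowel (*pu*, *vekri*); -zo when the last vowel of the stem is a non-high vowel (*la*, *mumo*, *awe*).
Since the last vowel of *asru* is /u/ (a high vowel), it takes -du, giving *asrudu*.
Since the last vowel of *zasvo* is /o/ (a non-high vowel), it takes -zo, giving *zasvozo*.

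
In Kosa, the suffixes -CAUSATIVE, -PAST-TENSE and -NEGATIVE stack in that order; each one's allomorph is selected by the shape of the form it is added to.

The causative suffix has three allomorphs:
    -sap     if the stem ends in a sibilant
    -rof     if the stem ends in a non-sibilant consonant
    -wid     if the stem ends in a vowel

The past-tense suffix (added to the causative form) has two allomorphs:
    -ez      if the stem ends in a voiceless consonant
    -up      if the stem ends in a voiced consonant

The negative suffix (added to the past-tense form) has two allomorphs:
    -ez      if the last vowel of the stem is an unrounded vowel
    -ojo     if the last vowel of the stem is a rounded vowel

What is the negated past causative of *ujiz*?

ujizsapezez

*ujiz*: final sound = /z/, a sibilant → -sap → *ujizsap*.
The causative form *ujizsap*: final consonant = /p/, voiceless → -ez → *ujizsapez*.
The past-tense form *ujizsapez*: last vowel = /e/, an unrounded vowel → -ez → *ujizsapezez*.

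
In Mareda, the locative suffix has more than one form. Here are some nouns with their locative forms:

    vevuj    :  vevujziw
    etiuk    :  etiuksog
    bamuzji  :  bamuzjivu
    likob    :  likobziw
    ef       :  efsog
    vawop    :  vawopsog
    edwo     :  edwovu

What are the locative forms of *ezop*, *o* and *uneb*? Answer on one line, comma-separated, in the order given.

ezopsog, ovu, unebziw

The alternation tracks the final sound of the stem — -sog when the stem ends in a voiceless consonant (*etiuk*, *ef*, *vawop*); -ziw when the stem ends in a voiced consonant (*vevuj*, *likob*); -vu when the stem ends in a vowel (*bamuzji*, *edwo*).
Since the final sound of *ezop* is /p/ (a voiceless consonant), it takes -sog, giving *ezopsog*.
Since the final sound of *o* is /o/ (a vowel), it takes -vu, giving *ovu*.
*uneb*: final sound = /b/, a voiced consonant → -ziw → *unebziw*.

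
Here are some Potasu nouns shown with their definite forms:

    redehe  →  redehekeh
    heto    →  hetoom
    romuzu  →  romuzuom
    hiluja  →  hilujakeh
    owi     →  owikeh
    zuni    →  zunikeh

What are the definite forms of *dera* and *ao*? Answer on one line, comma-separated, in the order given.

The suffix is conditioned by the last vowel: -om when the last vowel of the stem is a rounded vowel (*heto*, *romuzu*); -keh when the last vowel of the stem is an unrounded vowel (*redehe*, *hiluja*, *owi*, *zuni*).
The last vowel of *dera* is /a/, which is an unrounded vowel, so the suffix is -keh, giving *derakeh*.
*ao*: last vowel = /o/, a rounded vowel → -om → *aoom*.

derakeh, aoom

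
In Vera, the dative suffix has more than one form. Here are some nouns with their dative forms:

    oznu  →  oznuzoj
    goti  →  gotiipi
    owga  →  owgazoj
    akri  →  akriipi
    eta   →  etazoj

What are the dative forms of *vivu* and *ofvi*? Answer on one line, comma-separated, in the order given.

vivuzoj, ofviipi

Looking at the last vowel of each stem: -ipi when the last vowel of the stem is a front vowel (*goti*, *akri*); -zoj when the last vowel of the stem is a back vowel (*oznu*, *owga*, *eta*).
Since the last vowel of *vivu* is /u/ (a back vowel), it takes -zoj, giving *vivuzoj*.
*ofvi*: last vowel = /i/, a front vowel → -ipi → *ofviipi*.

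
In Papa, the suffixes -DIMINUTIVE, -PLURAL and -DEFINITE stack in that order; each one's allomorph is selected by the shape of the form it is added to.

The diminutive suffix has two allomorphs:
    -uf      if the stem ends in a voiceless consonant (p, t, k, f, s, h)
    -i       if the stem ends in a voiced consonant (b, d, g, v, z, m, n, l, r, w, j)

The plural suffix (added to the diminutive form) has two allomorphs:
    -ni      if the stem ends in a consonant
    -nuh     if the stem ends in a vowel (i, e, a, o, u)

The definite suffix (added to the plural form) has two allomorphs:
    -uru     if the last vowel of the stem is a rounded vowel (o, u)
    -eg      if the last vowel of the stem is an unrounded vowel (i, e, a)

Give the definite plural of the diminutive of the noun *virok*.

virokufnieg

*virok* — final consonant /k/ (voiceless) → -uf → *virokuf*.
The diminutive form *virokuf* — final sound /f/ (a consonant) → -ni → *virokufni*.
Since the last vowel of the plural form *virokufni* is /i/ (an unrounded vowel), it takes -eg, giving *virokufnieg*.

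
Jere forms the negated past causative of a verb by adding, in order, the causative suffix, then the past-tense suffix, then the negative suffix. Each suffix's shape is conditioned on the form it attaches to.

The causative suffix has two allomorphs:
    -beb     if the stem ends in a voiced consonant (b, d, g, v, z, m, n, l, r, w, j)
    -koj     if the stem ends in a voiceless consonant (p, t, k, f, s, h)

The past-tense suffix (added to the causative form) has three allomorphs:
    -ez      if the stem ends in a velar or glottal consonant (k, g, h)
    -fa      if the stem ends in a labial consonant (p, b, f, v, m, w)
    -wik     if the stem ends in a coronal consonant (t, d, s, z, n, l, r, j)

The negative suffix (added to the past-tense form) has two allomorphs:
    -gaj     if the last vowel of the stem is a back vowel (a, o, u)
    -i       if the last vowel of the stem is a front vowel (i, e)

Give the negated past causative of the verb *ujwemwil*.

*ujwemwil* — final consonant /l/ (voiced) → -beb → *ujwemwilbeb*.
The causative form *ujwemwilbeb*: final consonant = /b/, labial → -fa → *ujwemwilbebfa*.
The past-tense form *ujwemwilbebfa*: last vowel = /a/, a back vowel → -gaj → *ujwemwilbebfagaj*.

ujwemwilbebfagaj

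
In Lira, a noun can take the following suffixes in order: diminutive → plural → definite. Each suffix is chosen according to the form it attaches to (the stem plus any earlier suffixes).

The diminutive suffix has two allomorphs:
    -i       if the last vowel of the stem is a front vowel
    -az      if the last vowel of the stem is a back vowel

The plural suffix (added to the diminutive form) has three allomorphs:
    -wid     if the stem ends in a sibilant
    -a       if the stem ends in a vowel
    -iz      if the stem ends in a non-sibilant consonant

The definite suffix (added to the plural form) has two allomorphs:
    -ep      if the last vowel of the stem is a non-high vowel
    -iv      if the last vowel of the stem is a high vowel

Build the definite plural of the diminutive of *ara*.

*ara* — last vowel /a/ (a back vowel) → -az → *araaz*.
The diminutive form *araaz*: final sound = /z/, a sibilant → -wid → *araazwid*.
The last vowel of the plural form *araazwid* is /i/, which is a high vowel, so the definite suffix is -iv, giving *araazwidiv*.

araazwidiv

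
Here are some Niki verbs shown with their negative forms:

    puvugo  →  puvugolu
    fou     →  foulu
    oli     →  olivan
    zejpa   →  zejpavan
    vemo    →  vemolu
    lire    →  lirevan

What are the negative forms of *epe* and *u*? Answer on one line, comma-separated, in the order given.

epevan, ulu

The pattern is rounding harmony: -lu when the last vowel of the stem is a rounded vowel (*puvugo*, *fou*, *vemo*); -van when the last vowel of the stem is an unrounded vowel (*oli*, *zejpa*, *lire*).
Since the last vowel of *epe* is /e/ (an unrounded vowel), it takes -van, giving *epevan*.
The last vowel of *u* is /u/, which is a rounded vowel, so the suffix is -lu, giving *ulu*.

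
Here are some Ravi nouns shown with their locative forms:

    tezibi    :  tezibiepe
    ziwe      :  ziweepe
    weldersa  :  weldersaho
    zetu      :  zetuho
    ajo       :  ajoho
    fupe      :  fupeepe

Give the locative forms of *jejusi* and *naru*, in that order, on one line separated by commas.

jejusiepe, naruho

Looking at the last vowel of each stem: -epe when the last vowel of the stem is a front vowel (*tezibi*, *ziwe*, *fupe*); -ho when the last vowel of the stem is a back vowel (*weldersa*, *zetu*, *ajo*).
*jejusi* — last vowel /i/ (a front vowel) → -epe → *jejusiepe*.
Since the last vowel of *naru* is /u/ (a back vowel), it takes -ho, giving *naruho*.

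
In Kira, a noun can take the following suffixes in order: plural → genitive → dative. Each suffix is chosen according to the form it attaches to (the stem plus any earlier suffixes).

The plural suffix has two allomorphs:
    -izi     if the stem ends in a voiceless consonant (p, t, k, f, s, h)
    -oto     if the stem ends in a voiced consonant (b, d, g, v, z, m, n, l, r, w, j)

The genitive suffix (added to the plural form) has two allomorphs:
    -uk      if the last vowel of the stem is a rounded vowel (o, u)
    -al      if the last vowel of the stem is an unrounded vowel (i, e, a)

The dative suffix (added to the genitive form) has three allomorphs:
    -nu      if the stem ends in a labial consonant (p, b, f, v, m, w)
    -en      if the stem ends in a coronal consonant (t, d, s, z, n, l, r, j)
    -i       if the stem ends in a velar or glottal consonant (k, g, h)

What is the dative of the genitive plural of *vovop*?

*vovop*: final consonant = /p/, voiceless → -izi → *vovopizi*.
The last vowel of the plural form *vovopizi* is /i/, which is an unrounded vowel, so the genitive suffix is -al, giving *vovopizial*.
Since the final consonant of the genitive form *vovopizial* is /l/ (coronal), it takes -en, giving *vovopizialen*.

vovopizialen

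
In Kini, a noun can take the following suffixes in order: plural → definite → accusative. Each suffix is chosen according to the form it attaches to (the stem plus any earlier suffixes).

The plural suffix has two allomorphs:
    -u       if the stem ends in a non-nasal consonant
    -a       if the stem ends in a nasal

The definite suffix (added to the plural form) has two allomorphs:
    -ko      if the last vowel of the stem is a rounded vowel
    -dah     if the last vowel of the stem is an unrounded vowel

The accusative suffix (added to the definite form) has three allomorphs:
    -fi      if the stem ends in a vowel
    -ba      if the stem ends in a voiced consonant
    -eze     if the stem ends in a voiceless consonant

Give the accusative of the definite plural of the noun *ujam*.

ujamadaheze

*ujam*: final consonant = /m/, a nasal → -a → *ujama*.
The plural form *ujama*: last vowel = /a/, an unrounded vowel → -dah → *ujamadah*.
Since the final sound of the definite form *ujamadah* is /h/ (a voiceless consonant), it takes -eze, giving *ujamadaheze*.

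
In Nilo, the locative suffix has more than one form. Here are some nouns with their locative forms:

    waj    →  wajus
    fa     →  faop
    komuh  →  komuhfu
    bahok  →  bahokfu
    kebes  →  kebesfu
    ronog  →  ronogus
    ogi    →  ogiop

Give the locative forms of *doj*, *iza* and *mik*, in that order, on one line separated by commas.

The pattern is voicing of the final sound: -fu when the stem ends in a voiceless consonant (*komuh*, *bahok*, *kebes*); -us when the stem ends in a voiced consonant (*waj*, *ronog*); -op when the stem ends in a vowel (*fa*, *ogi*).
*doj* — final sound /j/ (a voiced consonant) → -us → *dojus*.
Since the final sound of *iza* is /a/ (a vowel), it takes -op, giving *izaop*.
*mik* — final sound /k/ (a voiceless consonant) → -fu → *mikfu*.

dojus, izaop, mikfu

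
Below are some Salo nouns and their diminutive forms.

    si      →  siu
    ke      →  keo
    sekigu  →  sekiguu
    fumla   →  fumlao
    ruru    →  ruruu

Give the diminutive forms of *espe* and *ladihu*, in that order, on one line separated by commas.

espeo, ladihuu

The suffix is conditioned by the last vowel: -u when the last vowel of the stem is a high vowel (*si*, *sekigu*, *ruru*); -o when the last vowel of the stem is a non-high vowel (*ke*, *fumla*).
Since the last vowel of *espe* is /e/ (a non-high vowel), it takes -o, giving *espeo*.
The last vowel of *ladihu* is /u/, which is a high vowel, so the suffix is -u, giving *ladihuu*.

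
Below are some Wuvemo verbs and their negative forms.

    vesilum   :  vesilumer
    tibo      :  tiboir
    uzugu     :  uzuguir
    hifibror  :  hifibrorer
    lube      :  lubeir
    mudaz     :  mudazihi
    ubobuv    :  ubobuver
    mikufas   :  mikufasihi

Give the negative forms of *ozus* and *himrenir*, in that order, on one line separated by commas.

The suffix is conditioned by the final sound: -ihi when the stem ends in a sibilant (*mudaz*, *mikufas*); -er when the stem ends in a non-sibilant consonant (*vesilum*, *hifibror*, *ubobuv*); -ir when the stem ends in a vowel (*tibo*, *uzugu*, *lube*).
The final sound of *ozus* is /s/, which is a sibilant, so the suffix is -ihi, giving *ozusihi*.
*himrenir*: final sound = /r/, a non-sibilant consonant → -er → *himrenirer*.

ozusihi, himrenirer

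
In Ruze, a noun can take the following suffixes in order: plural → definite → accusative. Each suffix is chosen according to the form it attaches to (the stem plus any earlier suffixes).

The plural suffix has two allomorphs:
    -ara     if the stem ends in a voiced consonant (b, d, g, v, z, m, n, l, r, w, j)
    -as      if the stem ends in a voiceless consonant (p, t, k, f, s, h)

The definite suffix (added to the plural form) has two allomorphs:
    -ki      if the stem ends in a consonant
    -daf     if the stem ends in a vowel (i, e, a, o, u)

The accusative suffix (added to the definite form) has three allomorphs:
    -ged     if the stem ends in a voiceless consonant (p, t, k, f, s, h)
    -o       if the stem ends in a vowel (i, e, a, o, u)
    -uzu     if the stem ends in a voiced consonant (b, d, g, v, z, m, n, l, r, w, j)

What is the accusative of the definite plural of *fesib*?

fesibaradafged

*fesib*: final consonant = /b/, voiced → -ara → *fesibara*.
Since the final sound of the plural form *fesibara* is /a/ (a vowel), it takes -daf, giving *fesibaradaf*.
The definite form *fesibaradaf* — final sound /f/ (a voiceless consonant) → -ged → *fesibaradafged*.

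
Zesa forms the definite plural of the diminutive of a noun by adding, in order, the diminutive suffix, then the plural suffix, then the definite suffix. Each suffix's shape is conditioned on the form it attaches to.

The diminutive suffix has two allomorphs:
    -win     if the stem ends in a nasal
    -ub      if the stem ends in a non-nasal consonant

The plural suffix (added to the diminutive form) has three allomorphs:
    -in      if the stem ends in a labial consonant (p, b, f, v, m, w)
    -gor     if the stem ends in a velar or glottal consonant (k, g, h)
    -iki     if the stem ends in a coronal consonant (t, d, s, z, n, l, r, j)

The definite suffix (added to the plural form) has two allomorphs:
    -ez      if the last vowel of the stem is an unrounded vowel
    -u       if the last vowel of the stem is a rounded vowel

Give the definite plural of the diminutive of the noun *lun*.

lunwinikiez

The final consonant of *lun* is /n/, which is a nasal, so the diminutive suffix is -win, giving *lunwin*.
The diminutive form *lunwin* — final consonant /n/ (coronal) → -iki → *lunwiniki*.
The last vowel of the plural form *lunwiniki* is /i/, which is an unrounded vowel, so the definite suffix is -ez, giving *lunwinikiez*.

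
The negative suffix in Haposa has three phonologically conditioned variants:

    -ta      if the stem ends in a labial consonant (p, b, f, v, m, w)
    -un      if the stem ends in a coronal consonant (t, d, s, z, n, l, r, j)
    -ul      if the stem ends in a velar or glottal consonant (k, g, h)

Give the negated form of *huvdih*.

huvdihul

Since the final consonant of *huvdih* is /h/ (velar/glottal), it takes -ul, giving *huvdihul*.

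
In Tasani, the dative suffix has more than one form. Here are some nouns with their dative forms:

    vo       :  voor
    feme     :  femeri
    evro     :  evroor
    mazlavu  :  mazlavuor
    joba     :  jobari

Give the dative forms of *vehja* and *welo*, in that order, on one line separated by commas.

The alternation tracks the last vowel of the stem — -or when the last vowel of the stem is a rounded vowel (*vo*, *evro*, *mazlavu*); -ri when the last vowel of the stem is an unrounded vowel (*feme*, *joba*).
The last vowel of *vehja* is /a/, which is an unrounded vowel, so the suffix is -ri, giving *vehjari*.
The last vowel of *welo* is /o/, which is a rounded vowel, so the suffix is -or, giving *weloor*.

vehjari, weloor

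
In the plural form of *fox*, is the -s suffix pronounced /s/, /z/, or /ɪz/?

/ɪz/

The stem *fox* ends in a sibilant (/s, z, ʃ, ʒ, tʃ, dʒ/).
The plural suffix surfaces as /ɪz/ after sibilants, /s/ after other voiceless consonants, and /z/ after other voiced sounds.
So the plural -s on *fox* is pronounced /ɪz/.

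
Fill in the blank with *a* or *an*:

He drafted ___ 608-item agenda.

The indefinite article is chosen by the initial *sound* of the following word, not its spelling.
The number *608* is spoken "six hundred …", beginning with /sɪks/ — a consonant sound.
So the article is *a*: He drafted a 608-item agenda.

a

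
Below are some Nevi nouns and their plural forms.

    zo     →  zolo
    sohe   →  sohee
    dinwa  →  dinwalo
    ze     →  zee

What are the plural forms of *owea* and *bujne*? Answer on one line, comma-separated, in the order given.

Looking at the last vowel of each stem: -e when the last vowel of the stem is a front vowel (*sohe*, *ze*); -lo when the last vowel of the stem is a back vowel (*zo*, *dinwa*).
Since the last vowel of *owea* is /a/ (a back vowel), it takes -lo, giving *owealo*.
*bujne* — last vowel /e/ (a front vowel) → -e → *bujnee*.

owealo, bujnee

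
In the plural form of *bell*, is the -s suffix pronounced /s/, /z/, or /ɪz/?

/z/

The stem *bell* ends in a voiced non-sibilant sound.
The plural suffix surfaces as /ɪz/ after sibilants, /s/ after other voiceless consonants, and /z/ after other voiced sounds.
So the plural -s on *bell* is pronounced /z/.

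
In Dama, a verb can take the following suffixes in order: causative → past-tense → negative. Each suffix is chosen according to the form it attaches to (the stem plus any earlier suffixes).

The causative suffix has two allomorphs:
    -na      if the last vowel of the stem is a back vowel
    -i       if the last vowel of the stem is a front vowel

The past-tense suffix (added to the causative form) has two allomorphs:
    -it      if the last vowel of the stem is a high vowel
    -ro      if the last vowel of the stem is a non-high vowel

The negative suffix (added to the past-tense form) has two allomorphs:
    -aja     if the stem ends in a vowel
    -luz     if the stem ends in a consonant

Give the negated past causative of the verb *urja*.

urjanaroaja

Since the last vowel of *urja* is /a/ (a back vowel), it takes -na, giving *urjana*.
The causative form *urjana*: last vowel = /a/, a non-high vowel → -ro → *urjanaro*.
The past-tense form *urjanaro* — final sound /o/ (a vowel) → -aja → *urjanaroaja*.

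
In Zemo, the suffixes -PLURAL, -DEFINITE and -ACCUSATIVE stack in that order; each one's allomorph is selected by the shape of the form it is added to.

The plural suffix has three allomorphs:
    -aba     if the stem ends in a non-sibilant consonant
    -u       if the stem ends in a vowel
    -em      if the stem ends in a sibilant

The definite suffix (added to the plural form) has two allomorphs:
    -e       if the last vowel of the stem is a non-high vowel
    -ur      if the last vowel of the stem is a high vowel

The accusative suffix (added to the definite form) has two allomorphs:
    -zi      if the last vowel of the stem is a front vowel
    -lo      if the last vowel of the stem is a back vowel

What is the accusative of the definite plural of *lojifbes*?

The final sound of *lojifbes* is /s/, which is a sibilant, so the plural suffix is -em, giving *lojifbesem*.
Since the last vowel of the plural form *lojifbesem* is /e/ (a non-high vowel), it takes -e, giving *lojifbeseme*.
The definite form *lojifbeseme* — last vowel /e/ (a front vowel) → -zi → *lojifbesemezi*.

lojifbesemezi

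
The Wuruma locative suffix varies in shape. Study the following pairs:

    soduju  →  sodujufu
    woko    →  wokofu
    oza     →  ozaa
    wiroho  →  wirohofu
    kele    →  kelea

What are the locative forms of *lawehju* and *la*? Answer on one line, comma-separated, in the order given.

lawehjufu, laa

Looking at the last vowel of each stem: -fu when the last vowel of the stem is a rounded vowel (*soduju*, *woko*, *wiroho*); -a when the last vowel of the stem is an unrounded vowel (*oza*, *kele*).
*lawehju*: last vowel = /u/, a rounded vowel → -fu → *lawehjufu*.
The last vowel of *la* is /a/, which is an unrounded vowel, so the suffix is -a, giving *laa*.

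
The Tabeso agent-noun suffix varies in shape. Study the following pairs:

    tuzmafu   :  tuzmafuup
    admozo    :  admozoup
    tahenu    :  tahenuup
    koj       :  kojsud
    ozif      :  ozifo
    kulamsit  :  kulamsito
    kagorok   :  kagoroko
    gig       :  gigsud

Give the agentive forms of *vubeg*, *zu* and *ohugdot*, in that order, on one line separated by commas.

vubegsud, zuup, ohugdoto

Looking at the final sound of each stem: -o when the stem ends in a voiceless consonant (*ozif*, *kulamsit*, *kagorok*); -sud when the stem ends in a voiced consonant (*koj*, *gig*); -up when the stem ends in a vowel (*tuzmafu*, *admozo*, *tahenu*).
*vubeg*: final sound = /g/, a voiced consonant → -sud → *vubegsud*.
Since the final sound of *zu* is /u/ (a vowel), it takes -up, giving *zuup*.
*ohugdot*: final sound = /t/, a voiceless consonant → -o → *ohugdoto*.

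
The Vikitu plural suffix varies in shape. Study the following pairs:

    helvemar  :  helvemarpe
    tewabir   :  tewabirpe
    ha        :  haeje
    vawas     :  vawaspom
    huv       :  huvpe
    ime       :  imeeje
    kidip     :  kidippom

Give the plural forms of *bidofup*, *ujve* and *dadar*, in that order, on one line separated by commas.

bidofuppom, ujveeje, dadarpe

The pattern is voicing of the final sound: -pom when the stem ends in a voiceless consonant (*vawas*, *kidip*); -pe when the stem ends in a voiced consonant (*helvemar*, *tewabir*, *huv*); -eje when the stem ends in a vowel (*ha*, *ime*).
*bidofup*: final sound = /p/, a voiceless consonant → -pom → *bidofuppom*.
The final sound of *ujve* is /e/, which is a vowel, so the suffix is -eje, giving *ujveeje*.
The final sound of *dadar* is /r/, which is a voiced consonant, so the suffix is -pe, giving *dadarpe*.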